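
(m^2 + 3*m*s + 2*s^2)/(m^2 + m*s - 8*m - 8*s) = (m + 2*s)/(m - 8)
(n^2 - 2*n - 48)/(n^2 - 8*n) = (n + 6)/n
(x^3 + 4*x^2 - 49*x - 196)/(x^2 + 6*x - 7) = (x^2 - 3*x - 28)/(x - 1)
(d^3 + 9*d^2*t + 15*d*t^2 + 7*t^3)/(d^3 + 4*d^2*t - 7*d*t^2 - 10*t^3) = (-d^2 - 8*d*t - 7*t^2)/(-d^2 - 3*d*t + 10*t^2)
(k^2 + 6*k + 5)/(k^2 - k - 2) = (k + 5)/(k - 2)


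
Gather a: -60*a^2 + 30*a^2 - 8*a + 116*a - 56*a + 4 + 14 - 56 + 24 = -30*a^2 + 52*a - 14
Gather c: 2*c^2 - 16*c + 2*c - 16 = 2*c^2 - 14*c - 16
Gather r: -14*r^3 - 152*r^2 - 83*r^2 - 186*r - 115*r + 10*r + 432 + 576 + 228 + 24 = -14*r^3 - 235*r^2 - 291*r + 1260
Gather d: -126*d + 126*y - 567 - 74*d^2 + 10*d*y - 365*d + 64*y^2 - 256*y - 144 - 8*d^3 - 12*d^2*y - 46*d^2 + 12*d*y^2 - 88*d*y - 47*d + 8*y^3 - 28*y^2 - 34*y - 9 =-8*d^3 + d^2*(-12*y - 120) + d*(12*y^2 - 78*y - 538) + 8*y^3 + 36*y^2 - 164*y - 720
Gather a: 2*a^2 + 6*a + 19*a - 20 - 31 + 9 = 2*a^2 + 25*a - 42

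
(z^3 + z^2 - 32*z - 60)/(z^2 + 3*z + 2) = (z^2 - z - 30)/(z + 1)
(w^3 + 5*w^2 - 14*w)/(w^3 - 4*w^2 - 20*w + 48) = w*(w + 7)/(w^2 - 2*w - 24)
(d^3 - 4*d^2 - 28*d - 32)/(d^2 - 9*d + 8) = (d^2 + 4*d + 4)/(d - 1)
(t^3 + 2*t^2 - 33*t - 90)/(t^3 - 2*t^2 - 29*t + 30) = (t + 3)/(t - 1)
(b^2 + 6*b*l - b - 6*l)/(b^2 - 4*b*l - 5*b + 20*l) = (b^2 + 6*b*l - b - 6*l)/(b^2 - 4*b*l - 5*b + 20*l)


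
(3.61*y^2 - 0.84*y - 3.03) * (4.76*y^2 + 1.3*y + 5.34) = 17.1836*y^4 + 0.6946*y^3 + 3.7626*y^2 - 8.4246*y - 16.1802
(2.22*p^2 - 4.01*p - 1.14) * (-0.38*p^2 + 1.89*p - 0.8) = -0.8436*p^4 + 5.7196*p^3 - 8.9217*p^2 + 1.0534*p + 0.912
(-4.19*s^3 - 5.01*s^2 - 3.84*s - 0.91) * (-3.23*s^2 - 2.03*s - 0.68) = 13.5337*s^5 + 24.688*s^4 + 25.4227*s^3 + 14.1413*s^2 + 4.4585*s + 0.6188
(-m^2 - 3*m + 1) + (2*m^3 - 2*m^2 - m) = 2*m^3 - 3*m^2 - 4*m + 1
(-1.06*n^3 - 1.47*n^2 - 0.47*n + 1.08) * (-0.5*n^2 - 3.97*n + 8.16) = 0.53*n^5 + 4.9432*n^4 - 2.5787*n^3 - 10.6693*n^2 - 8.1228*n + 8.8128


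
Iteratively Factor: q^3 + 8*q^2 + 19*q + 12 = (q + 4)*(q^2 + 4*q + 3) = (q + 3)*(q + 4)*(q + 1)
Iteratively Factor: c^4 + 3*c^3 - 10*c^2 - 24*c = (c - 3)*(c^3 + 6*c^2 + 8*c) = (c - 3)*(c + 2)*(c^2 + 4*c) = (c - 3)*(c + 2)*(c + 4)*(c)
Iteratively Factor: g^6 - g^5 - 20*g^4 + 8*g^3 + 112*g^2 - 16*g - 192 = (g - 2)*(g^5 + g^4 - 18*g^3 - 28*g^2 + 56*g + 96) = (g - 2)*(g + 2)*(g^4 - g^3 - 16*g^2 + 4*g + 48) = (g - 2)*(g + 2)*(g + 3)*(g^3 - 4*g^2 - 4*g + 16) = (g - 4)*(g - 2)*(g + 2)*(g + 3)*(g^2 - 4) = (g - 4)*(g - 2)*(g + 2)^2*(g + 3)*(g - 2)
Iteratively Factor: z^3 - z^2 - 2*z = (z + 1)*(z^2 - 2*z) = (z - 2)*(z + 1)*(z)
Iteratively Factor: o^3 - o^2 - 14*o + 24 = (o - 3)*(o^2 + 2*o - 8) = (o - 3)*(o + 4)*(o - 2)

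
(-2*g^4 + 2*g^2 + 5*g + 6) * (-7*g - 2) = 14*g^5 + 4*g^4 - 14*g^3 - 39*g^2 - 52*g - 12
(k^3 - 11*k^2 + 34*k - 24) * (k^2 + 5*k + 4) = k^5 - 6*k^4 - 17*k^3 + 102*k^2 + 16*k - 96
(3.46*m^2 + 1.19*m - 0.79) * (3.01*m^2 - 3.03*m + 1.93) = 10.4146*m^4 - 6.9019*m^3 + 0.694199999999999*m^2 + 4.6904*m - 1.5247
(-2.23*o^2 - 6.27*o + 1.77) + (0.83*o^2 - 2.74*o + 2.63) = -1.4*o^2 - 9.01*o + 4.4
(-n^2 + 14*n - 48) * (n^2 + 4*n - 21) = -n^4 + 10*n^3 + 29*n^2 - 486*n + 1008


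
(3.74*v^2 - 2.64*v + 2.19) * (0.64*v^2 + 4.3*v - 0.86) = 2.3936*v^4 + 14.3924*v^3 - 13.1668*v^2 + 11.6874*v - 1.8834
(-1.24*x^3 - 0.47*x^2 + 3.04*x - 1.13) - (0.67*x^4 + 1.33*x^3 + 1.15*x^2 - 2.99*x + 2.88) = -0.67*x^4 - 2.57*x^3 - 1.62*x^2 + 6.03*x - 4.01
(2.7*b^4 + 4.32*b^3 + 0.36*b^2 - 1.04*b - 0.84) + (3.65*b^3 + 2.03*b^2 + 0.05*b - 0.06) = 2.7*b^4 + 7.97*b^3 + 2.39*b^2 - 0.99*b - 0.9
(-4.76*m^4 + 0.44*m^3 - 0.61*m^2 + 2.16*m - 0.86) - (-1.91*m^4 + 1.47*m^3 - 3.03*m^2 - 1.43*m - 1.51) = -2.85*m^4 - 1.03*m^3 + 2.42*m^2 + 3.59*m + 0.65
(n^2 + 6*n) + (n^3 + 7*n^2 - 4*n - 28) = n^3 + 8*n^2 + 2*n - 28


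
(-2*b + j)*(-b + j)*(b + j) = 2*b^3 - b^2*j - 2*b*j^2 + j^3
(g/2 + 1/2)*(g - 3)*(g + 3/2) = g^3/2 - g^2/4 - 3*g - 9/4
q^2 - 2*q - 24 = (q - 6)*(q + 4)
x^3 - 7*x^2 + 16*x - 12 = (x - 3)*(x - 2)^2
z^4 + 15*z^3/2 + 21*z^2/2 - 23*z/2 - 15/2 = (z - 1)*(z + 1/2)*(z + 3)*(z + 5)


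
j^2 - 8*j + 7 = (j - 7)*(j - 1)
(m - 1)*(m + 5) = m^2 + 4*m - 5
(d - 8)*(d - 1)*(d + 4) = d^3 - 5*d^2 - 28*d + 32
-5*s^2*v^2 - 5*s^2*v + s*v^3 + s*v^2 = v*(-5*s + v)*(s*v + s)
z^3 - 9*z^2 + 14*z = z*(z - 7)*(z - 2)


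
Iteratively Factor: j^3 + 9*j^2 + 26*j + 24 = (j + 2)*(j^2 + 7*j + 12) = (j + 2)*(j + 4)*(j + 3)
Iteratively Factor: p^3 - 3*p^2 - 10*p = (p - 5)*(p^2 + 2*p) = (p - 5)*(p + 2)*(p)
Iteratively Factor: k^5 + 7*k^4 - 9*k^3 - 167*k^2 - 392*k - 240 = (k + 1)*(k^4 + 6*k^3 - 15*k^2 - 152*k - 240) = (k + 1)*(k + 4)*(k^3 + 2*k^2 - 23*k - 60) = (k + 1)*(k + 3)*(k + 4)*(k^2 - k - 20) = (k + 1)*(k + 3)*(k + 4)^2*(k - 5)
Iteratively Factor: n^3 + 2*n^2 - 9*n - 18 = (n - 3)*(n^2 + 5*n + 6) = (n - 3)*(n + 3)*(n + 2)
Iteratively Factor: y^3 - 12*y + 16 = (y - 2)*(y^2 + 2*y - 8) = (y - 2)*(y + 4)*(y - 2)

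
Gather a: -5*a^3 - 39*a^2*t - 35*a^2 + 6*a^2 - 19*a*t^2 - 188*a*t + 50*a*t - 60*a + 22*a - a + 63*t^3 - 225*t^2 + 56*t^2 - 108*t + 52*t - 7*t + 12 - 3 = -5*a^3 + a^2*(-39*t - 29) + a*(-19*t^2 - 138*t - 39) + 63*t^3 - 169*t^2 - 63*t + 9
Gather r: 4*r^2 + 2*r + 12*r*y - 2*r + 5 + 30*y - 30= 4*r^2 + 12*r*y + 30*y - 25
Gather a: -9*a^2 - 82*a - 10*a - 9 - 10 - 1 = -9*a^2 - 92*a - 20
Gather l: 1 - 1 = 0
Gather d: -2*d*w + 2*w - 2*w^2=-2*d*w - 2*w^2 + 2*w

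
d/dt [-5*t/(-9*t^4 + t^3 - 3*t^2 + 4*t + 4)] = 5*(-27*t^4 + 2*t^3 - 3*t^2 - 4)/(81*t^8 - 18*t^7 + 55*t^6 - 78*t^5 - 55*t^4 - 16*t^3 - 8*t^2 + 32*t + 16)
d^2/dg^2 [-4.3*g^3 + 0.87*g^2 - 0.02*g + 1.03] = 1.74 - 25.8*g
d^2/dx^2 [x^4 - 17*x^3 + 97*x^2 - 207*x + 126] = 12*x^2 - 102*x + 194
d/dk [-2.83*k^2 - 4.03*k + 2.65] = -5.66*k - 4.03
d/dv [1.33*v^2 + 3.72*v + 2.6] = 2.66*v + 3.72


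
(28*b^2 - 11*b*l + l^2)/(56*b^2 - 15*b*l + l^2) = (4*b - l)/(8*b - l)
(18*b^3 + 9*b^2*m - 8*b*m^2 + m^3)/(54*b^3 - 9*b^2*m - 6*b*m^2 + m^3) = (b + m)/(3*b + m)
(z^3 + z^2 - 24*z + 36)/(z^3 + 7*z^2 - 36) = (z - 3)/(z + 3)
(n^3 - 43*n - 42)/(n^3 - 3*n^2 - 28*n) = (n^2 + 7*n + 6)/(n*(n + 4))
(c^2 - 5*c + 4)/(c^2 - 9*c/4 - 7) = 4*(c - 1)/(4*c + 7)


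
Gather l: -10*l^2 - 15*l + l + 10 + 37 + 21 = -10*l^2 - 14*l + 68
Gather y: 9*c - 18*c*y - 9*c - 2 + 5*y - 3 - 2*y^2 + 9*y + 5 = -2*y^2 + y*(14 - 18*c)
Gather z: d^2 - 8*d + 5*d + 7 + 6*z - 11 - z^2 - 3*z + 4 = d^2 - 3*d - z^2 + 3*z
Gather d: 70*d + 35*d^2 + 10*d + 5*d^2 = 40*d^2 + 80*d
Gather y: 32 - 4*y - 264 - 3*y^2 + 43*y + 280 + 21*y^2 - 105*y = 18*y^2 - 66*y + 48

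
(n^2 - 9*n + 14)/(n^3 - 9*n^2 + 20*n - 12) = (n - 7)/(n^2 - 7*n + 6)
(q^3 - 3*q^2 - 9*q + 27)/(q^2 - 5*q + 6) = (q^2 - 9)/(q - 2)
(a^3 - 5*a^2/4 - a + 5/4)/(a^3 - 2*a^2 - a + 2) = (a - 5/4)/(a - 2)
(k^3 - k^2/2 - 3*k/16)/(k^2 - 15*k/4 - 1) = k*(4*k - 3)/(4*(k - 4))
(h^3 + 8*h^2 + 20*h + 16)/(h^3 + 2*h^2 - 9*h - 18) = (h^2 + 6*h + 8)/(h^2 - 9)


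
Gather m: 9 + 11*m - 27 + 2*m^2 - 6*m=2*m^2 + 5*m - 18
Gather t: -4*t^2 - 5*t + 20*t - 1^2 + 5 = -4*t^2 + 15*t + 4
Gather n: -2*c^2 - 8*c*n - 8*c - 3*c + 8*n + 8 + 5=-2*c^2 - 11*c + n*(8 - 8*c) + 13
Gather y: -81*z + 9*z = -72*z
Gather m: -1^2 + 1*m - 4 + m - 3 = 2*m - 8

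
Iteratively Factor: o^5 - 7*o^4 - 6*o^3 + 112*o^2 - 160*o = (o + 4)*(o^4 - 11*o^3 + 38*o^2 - 40*o) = (o - 2)*(o + 4)*(o^3 - 9*o^2 + 20*o) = o*(o - 2)*(o + 4)*(o^2 - 9*o + 20) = o*(o - 4)*(o - 2)*(o + 4)*(o - 5)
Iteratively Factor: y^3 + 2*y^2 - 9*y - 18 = (y - 3)*(y^2 + 5*y + 6) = (y - 3)*(y + 2)*(y + 3)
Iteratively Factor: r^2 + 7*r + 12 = (r + 4)*(r + 3)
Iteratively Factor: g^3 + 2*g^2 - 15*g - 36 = (g - 4)*(g^2 + 6*g + 9) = (g - 4)*(g + 3)*(g + 3)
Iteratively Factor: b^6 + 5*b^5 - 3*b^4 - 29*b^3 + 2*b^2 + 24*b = (b + 1)*(b^5 + 4*b^4 - 7*b^3 - 22*b^2 + 24*b) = (b + 1)*(b + 4)*(b^4 - 7*b^2 + 6*b) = (b - 1)*(b + 1)*(b + 4)*(b^3 + b^2 - 6*b) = b*(b - 1)*(b + 1)*(b + 4)*(b^2 + b - 6) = b*(b - 1)*(b + 1)*(b + 3)*(b + 4)*(b - 2)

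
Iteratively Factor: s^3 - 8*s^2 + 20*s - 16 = (s - 4)*(s^2 - 4*s + 4) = (s - 4)*(s - 2)*(s - 2)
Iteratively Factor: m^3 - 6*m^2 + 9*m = (m)*(m^2 - 6*m + 9) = m*(m - 3)*(m - 3)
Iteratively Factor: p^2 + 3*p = (p + 3)*(p)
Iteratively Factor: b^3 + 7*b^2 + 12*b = (b)*(b^2 + 7*b + 12) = b*(b + 4)*(b + 3)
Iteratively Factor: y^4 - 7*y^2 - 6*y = (y + 2)*(y^3 - 2*y^2 - 3*y) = (y - 3)*(y + 2)*(y^2 + y) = (y - 3)*(y + 1)*(y + 2)*(y)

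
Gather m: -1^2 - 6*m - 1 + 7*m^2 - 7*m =7*m^2 - 13*m - 2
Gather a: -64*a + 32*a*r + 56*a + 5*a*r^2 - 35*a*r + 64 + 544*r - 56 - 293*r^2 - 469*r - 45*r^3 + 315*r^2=a*(5*r^2 - 3*r - 8) - 45*r^3 + 22*r^2 + 75*r + 8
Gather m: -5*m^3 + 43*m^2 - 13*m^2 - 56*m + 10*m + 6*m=-5*m^3 + 30*m^2 - 40*m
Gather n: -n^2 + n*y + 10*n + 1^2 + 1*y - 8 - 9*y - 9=-n^2 + n*(y + 10) - 8*y - 16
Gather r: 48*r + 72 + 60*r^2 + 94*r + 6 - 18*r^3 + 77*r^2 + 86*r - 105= -18*r^3 + 137*r^2 + 228*r - 27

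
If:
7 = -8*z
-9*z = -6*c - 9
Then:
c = -45/16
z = -7/8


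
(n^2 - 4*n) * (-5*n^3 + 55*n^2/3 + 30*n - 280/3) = -5*n^5 + 115*n^4/3 - 130*n^3/3 - 640*n^2/3 + 1120*n/3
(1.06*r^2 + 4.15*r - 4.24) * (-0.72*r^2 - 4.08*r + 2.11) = -0.7632*r^4 - 7.3128*r^3 - 11.6426*r^2 + 26.0557*r - 8.9464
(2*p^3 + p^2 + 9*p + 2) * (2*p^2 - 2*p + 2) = 4*p^5 - 2*p^4 + 20*p^3 - 12*p^2 + 14*p + 4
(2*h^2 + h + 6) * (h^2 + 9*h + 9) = 2*h^4 + 19*h^3 + 33*h^2 + 63*h + 54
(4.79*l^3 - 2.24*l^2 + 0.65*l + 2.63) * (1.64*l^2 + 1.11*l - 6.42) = 7.8556*l^5 + 1.6433*l^4 - 32.1722*l^3 + 19.4155*l^2 - 1.2537*l - 16.8846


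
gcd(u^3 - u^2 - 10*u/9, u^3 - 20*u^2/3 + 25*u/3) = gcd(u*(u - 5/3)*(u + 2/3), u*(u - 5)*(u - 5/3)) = u^2 - 5*u/3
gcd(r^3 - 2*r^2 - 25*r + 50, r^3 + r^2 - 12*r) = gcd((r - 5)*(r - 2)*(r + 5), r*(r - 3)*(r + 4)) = 1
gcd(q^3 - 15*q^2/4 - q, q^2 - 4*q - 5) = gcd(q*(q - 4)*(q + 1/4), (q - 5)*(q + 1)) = 1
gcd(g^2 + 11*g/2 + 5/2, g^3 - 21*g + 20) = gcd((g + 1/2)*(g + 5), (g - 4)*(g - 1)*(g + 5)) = g + 5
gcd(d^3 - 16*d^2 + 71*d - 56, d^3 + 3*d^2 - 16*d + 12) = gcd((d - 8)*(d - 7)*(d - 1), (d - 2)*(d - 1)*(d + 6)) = d - 1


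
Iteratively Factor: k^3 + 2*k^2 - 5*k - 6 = (k - 2)*(k^2 + 4*k + 3) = (k - 2)*(k + 3)*(k + 1)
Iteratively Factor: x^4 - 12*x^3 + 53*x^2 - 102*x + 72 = (x - 3)*(x^3 - 9*x^2 + 26*x - 24) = (x - 4)*(x - 3)*(x^2 - 5*x + 6) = (x - 4)*(x - 3)^2*(x - 2)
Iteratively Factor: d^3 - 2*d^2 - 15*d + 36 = (d + 4)*(d^2 - 6*d + 9) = (d - 3)*(d + 4)*(d - 3)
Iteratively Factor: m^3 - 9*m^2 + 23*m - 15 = (m - 1)*(m^2 - 8*m + 15) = (m - 5)*(m - 1)*(m - 3)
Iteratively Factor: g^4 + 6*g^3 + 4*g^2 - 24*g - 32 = (g + 2)*(g^3 + 4*g^2 - 4*g - 16) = (g + 2)^2*(g^2 + 2*g - 8) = (g + 2)^2*(g + 4)*(g - 2)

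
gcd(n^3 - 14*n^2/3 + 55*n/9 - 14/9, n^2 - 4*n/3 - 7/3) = n - 7/3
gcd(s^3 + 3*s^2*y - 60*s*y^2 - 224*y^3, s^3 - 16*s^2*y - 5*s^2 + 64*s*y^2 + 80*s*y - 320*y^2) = -s + 8*y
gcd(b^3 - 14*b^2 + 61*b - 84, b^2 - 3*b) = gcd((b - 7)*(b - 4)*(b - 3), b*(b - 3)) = b - 3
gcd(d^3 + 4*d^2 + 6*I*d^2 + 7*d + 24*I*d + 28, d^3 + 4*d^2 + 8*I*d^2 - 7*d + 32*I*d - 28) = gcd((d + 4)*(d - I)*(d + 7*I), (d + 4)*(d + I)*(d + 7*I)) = d^2 + d*(4 + 7*I) + 28*I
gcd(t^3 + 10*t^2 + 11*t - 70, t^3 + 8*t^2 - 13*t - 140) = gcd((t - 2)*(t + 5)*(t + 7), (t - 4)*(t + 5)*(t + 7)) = t^2 + 12*t + 35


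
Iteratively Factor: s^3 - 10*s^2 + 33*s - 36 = (s - 4)*(s^2 - 6*s + 9) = (s - 4)*(s - 3)*(s - 3)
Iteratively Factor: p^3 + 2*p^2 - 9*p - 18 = (p - 3)*(p^2 + 5*p + 6) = (p - 3)*(p + 2)*(p + 3)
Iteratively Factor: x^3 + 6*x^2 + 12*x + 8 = (x + 2)*(x^2 + 4*x + 4) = (x + 2)^2*(x + 2)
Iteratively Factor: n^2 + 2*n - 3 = (n - 1)*(n + 3)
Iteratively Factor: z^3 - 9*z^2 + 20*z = (z)*(z^2 - 9*z + 20) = z*(z - 5)*(z - 4)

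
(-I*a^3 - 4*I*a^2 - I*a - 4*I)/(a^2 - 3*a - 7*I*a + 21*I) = I*(-a^3 - 4*a^2 - a - 4)/(a^2 - 3*a - 7*I*a + 21*I)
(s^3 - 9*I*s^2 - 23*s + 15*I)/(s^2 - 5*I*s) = s - 4*I - 3/s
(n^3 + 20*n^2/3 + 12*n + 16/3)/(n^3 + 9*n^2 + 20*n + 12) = (3*n^2 + 14*n + 8)/(3*(n^2 + 7*n + 6))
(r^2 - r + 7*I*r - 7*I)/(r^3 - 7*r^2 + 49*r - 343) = (r - 1)/(r^2 - 7*r*(1 + I) + 49*I)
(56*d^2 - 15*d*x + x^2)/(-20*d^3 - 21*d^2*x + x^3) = (-56*d^2 + 15*d*x - x^2)/(20*d^3 + 21*d^2*x - x^3)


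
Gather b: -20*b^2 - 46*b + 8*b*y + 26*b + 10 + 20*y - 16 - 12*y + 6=-20*b^2 + b*(8*y - 20) + 8*y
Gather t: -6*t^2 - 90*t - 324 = -6*t^2 - 90*t - 324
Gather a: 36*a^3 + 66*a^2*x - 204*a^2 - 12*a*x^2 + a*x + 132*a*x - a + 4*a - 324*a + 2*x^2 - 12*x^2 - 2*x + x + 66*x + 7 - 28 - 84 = 36*a^3 + a^2*(66*x - 204) + a*(-12*x^2 + 133*x - 321) - 10*x^2 + 65*x - 105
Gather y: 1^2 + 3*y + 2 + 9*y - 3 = 12*y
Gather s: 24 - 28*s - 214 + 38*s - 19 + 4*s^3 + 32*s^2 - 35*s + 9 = 4*s^3 + 32*s^2 - 25*s - 200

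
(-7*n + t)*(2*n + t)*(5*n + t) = -70*n^3 - 39*n^2*t + t^3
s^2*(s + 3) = s^3 + 3*s^2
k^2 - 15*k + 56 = (k - 8)*(k - 7)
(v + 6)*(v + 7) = v^2 + 13*v + 42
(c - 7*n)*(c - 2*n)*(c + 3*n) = c^3 - 6*c^2*n - 13*c*n^2 + 42*n^3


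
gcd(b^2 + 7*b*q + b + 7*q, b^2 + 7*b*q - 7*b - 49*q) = b + 7*q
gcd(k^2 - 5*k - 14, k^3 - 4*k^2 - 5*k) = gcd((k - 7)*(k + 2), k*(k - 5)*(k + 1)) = 1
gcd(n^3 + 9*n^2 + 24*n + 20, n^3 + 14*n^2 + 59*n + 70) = n^2 + 7*n + 10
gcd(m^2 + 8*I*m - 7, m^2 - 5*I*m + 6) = m + I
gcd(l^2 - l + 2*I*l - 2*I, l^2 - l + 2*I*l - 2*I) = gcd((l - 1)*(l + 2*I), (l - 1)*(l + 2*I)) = l^2 + l*(-1 + 2*I) - 2*I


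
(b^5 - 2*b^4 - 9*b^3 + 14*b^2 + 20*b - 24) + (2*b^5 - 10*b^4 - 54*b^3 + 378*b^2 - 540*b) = 3*b^5 - 12*b^4 - 63*b^3 + 392*b^2 - 520*b - 24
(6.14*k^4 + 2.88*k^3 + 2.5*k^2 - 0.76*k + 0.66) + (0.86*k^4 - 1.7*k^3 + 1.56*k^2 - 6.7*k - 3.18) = 7.0*k^4 + 1.18*k^3 + 4.06*k^2 - 7.46*k - 2.52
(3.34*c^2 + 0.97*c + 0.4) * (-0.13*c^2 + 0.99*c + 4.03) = -0.4342*c^4 + 3.1805*c^3 + 14.3685*c^2 + 4.3051*c + 1.612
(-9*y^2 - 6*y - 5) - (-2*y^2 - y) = -7*y^2 - 5*y - 5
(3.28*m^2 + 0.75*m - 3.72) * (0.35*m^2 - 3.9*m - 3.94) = 1.148*m^4 - 12.5295*m^3 - 17.1502*m^2 + 11.553*m + 14.6568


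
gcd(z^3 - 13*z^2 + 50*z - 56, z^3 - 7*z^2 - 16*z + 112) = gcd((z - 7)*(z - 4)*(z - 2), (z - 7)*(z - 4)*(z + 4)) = z^2 - 11*z + 28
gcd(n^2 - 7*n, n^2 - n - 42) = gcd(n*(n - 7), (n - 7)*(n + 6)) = n - 7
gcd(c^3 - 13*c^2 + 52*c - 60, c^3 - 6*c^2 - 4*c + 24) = c^2 - 8*c + 12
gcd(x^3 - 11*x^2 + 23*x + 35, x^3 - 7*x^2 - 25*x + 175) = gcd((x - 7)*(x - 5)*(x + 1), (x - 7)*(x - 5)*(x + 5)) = x^2 - 12*x + 35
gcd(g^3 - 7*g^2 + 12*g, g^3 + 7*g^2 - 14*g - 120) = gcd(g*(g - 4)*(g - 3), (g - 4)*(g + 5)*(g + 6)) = g - 4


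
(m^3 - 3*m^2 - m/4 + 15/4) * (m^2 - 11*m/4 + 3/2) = m^5 - 23*m^4/4 + 19*m^3/2 - m^2/16 - 171*m/16 + 45/8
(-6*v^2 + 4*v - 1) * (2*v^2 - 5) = -12*v^4 + 8*v^3 + 28*v^2 - 20*v + 5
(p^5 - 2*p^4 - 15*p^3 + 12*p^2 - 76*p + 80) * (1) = p^5 - 2*p^4 - 15*p^3 + 12*p^2 - 76*p + 80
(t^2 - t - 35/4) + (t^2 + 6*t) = 2*t^2 + 5*t - 35/4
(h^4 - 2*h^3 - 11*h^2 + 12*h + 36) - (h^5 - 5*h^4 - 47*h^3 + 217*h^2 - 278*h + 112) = -h^5 + 6*h^4 + 45*h^3 - 228*h^2 + 290*h - 76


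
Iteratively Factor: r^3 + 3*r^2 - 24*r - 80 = (r + 4)*(r^2 - r - 20) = (r + 4)^2*(r - 5)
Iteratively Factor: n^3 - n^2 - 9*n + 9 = (n - 1)*(n^2 - 9) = (n - 1)*(n + 3)*(n - 3)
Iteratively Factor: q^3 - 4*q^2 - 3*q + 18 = (q - 3)*(q^2 - q - 6) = (q - 3)^2*(q + 2)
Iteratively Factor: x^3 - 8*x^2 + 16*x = (x - 4)*(x^2 - 4*x) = x*(x - 4)*(x - 4)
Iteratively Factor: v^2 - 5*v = (v - 5)*(v)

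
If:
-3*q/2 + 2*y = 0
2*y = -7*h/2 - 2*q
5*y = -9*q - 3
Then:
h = 4/17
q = -4/17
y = -3/17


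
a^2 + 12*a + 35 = (a + 5)*(a + 7)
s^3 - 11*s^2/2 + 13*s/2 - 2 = (s - 4)*(s - 1)*(s - 1/2)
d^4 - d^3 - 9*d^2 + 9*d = d*(d - 3)*(d - 1)*(d + 3)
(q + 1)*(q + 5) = q^2 + 6*q + 5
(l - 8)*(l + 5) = l^2 - 3*l - 40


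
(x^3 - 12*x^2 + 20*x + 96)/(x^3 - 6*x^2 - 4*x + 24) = (x - 8)/(x - 2)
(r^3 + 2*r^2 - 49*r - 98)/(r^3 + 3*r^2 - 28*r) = (r^2 - 5*r - 14)/(r*(r - 4))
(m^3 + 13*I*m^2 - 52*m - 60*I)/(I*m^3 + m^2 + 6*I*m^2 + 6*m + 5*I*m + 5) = (-I*m^3 + 13*m^2 + 52*I*m - 60)/(m^3 + m^2*(6 - I) + m*(5 - 6*I) - 5*I)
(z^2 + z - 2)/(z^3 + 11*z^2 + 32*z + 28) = (z - 1)/(z^2 + 9*z + 14)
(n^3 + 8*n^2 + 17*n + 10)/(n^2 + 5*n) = n + 3 + 2/n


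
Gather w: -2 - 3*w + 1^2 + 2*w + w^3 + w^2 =w^3 + w^2 - w - 1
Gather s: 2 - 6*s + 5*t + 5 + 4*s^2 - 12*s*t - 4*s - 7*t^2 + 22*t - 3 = 4*s^2 + s*(-12*t - 10) - 7*t^2 + 27*t + 4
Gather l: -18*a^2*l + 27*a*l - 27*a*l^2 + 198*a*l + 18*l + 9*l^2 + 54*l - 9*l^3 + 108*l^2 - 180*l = -9*l^3 + l^2*(117 - 27*a) + l*(-18*a^2 + 225*a - 108)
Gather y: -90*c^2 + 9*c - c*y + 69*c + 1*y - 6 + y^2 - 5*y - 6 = -90*c^2 + 78*c + y^2 + y*(-c - 4) - 12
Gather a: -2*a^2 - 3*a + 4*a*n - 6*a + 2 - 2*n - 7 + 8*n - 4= -2*a^2 + a*(4*n - 9) + 6*n - 9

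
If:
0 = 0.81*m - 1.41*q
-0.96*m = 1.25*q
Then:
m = 0.00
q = 0.00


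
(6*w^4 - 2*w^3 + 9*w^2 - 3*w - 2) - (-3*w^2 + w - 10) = 6*w^4 - 2*w^3 + 12*w^2 - 4*w + 8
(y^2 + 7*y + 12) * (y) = y^3 + 7*y^2 + 12*y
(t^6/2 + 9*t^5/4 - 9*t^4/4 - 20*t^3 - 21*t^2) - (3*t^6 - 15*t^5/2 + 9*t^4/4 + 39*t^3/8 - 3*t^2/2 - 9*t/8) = -5*t^6/2 + 39*t^5/4 - 9*t^4/2 - 199*t^3/8 - 39*t^2/2 + 9*t/8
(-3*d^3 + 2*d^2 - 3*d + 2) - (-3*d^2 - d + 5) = -3*d^3 + 5*d^2 - 2*d - 3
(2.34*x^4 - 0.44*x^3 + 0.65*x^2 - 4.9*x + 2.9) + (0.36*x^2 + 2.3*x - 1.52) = 2.34*x^4 - 0.44*x^3 + 1.01*x^2 - 2.6*x + 1.38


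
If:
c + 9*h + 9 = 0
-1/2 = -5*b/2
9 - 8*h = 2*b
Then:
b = 1/5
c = -747/40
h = 43/40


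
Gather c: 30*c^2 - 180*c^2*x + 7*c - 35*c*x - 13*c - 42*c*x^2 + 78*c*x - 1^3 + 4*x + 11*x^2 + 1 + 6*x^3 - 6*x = c^2*(30 - 180*x) + c*(-42*x^2 + 43*x - 6) + 6*x^3 + 11*x^2 - 2*x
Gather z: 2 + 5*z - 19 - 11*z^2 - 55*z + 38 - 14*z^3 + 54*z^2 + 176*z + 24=-14*z^3 + 43*z^2 + 126*z + 45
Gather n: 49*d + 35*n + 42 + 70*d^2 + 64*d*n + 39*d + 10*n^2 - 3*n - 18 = 70*d^2 + 88*d + 10*n^2 + n*(64*d + 32) + 24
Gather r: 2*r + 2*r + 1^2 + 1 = 4*r + 2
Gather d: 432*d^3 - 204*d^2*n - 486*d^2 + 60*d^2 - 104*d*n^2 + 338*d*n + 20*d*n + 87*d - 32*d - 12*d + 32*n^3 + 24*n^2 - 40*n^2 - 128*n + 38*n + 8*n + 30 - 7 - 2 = 432*d^3 + d^2*(-204*n - 426) + d*(-104*n^2 + 358*n + 43) + 32*n^3 - 16*n^2 - 82*n + 21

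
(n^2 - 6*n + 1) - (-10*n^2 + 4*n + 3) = 11*n^2 - 10*n - 2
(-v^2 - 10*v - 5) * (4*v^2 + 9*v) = -4*v^4 - 49*v^3 - 110*v^2 - 45*v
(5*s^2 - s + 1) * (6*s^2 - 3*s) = 30*s^4 - 21*s^3 + 9*s^2 - 3*s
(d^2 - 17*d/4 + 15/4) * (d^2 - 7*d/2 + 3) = d^4 - 31*d^3/4 + 173*d^2/8 - 207*d/8 + 45/4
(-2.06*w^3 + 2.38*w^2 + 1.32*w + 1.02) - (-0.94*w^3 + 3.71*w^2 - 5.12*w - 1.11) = -1.12*w^3 - 1.33*w^2 + 6.44*w + 2.13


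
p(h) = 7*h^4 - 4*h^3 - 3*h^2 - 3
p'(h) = 28*h^3 - 12*h^2 - 6*h = 2*h*(14*h^2 - 6*h - 3)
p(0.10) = -3.03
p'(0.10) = -0.69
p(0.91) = -3.70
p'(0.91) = 5.70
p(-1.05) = 6.83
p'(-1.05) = -39.34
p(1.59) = 18.08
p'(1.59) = 72.67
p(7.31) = 18262.14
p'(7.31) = 10252.21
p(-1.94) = 114.07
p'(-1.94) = -237.96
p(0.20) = -3.14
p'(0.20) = -1.46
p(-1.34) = 23.81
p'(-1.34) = -80.88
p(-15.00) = 367197.00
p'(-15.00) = -97110.00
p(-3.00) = 645.00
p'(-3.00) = -846.00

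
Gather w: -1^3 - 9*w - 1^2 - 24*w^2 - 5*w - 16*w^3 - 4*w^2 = -16*w^3 - 28*w^2 - 14*w - 2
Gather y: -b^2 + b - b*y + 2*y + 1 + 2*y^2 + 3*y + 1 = -b^2 + b + 2*y^2 + y*(5 - b) + 2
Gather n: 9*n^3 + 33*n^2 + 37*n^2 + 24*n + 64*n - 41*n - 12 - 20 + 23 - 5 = 9*n^3 + 70*n^2 + 47*n - 14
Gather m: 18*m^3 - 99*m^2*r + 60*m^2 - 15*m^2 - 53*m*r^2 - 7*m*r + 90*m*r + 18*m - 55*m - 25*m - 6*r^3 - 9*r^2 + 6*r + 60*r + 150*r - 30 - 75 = 18*m^3 + m^2*(45 - 99*r) + m*(-53*r^2 + 83*r - 62) - 6*r^3 - 9*r^2 + 216*r - 105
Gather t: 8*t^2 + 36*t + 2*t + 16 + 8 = 8*t^2 + 38*t + 24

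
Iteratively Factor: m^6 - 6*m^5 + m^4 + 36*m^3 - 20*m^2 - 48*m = (m - 4)*(m^5 - 2*m^4 - 7*m^3 + 8*m^2 + 12*m) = m*(m - 4)*(m^4 - 2*m^3 - 7*m^2 + 8*m + 12) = m*(m - 4)*(m + 1)*(m^3 - 3*m^2 - 4*m + 12) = m*(m - 4)*(m - 2)*(m + 1)*(m^2 - m - 6) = m*(m - 4)*(m - 2)*(m + 1)*(m + 2)*(m - 3)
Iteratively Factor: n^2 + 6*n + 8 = (n + 2)*(n + 4)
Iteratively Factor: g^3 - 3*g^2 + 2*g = (g - 2)*(g^2 - g) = g*(g - 2)*(g - 1)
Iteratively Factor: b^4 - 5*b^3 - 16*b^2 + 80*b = (b)*(b^3 - 5*b^2 - 16*b + 80) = b*(b - 5)*(b^2 - 16) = b*(b - 5)*(b - 4)*(b + 4)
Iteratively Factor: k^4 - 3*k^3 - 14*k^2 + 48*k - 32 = (k - 2)*(k^3 - k^2 - 16*k + 16) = (k - 4)*(k - 2)*(k^2 + 3*k - 4) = (k - 4)*(k - 2)*(k + 4)*(k - 1)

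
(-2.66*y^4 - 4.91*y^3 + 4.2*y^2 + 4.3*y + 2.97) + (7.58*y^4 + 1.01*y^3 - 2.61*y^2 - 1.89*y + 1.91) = 4.92*y^4 - 3.9*y^3 + 1.59*y^2 + 2.41*y + 4.88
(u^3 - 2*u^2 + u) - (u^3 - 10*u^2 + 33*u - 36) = 8*u^2 - 32*u + 36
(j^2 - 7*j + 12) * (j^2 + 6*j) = j^4 - j^3 - 30*j^2 + 72*j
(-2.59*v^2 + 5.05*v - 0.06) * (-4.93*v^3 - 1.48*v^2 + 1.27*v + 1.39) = 12.7687*v^5 - 21.0633*v^4 - 10.4675*v^3 + 2.9022*v^2 + 6.9433*v - 0.0834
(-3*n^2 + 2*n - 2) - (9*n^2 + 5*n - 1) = -12*n^2 - 3*n - 1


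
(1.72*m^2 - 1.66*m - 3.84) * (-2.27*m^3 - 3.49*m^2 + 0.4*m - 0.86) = -3.9044*m^5 - 2.2346*m^4 + 15.1982*m^3 + 11.2584*m^2 - 0.1084*m + 3.3024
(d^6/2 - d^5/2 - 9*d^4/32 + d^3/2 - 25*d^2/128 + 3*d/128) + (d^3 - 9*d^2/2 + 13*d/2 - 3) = d^6/2 - d^5/2 - 9*d^4/32 + 3*d^3/2 - 601*d^2/128 + 835*d/128 - 3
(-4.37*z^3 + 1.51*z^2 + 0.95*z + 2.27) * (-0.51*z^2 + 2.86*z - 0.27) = 2.2287*z^5 - 13.2683*z^4 + 5.014*z^3 + 1.1516*z^2 + 6.2357*z - 0.6129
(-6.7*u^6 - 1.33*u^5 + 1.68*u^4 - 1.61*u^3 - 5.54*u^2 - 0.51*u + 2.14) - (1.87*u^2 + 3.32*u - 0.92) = -6.7*u^6 - 1.33*u^5 + 1.68*u^4 - 1.61*u^3 - 7.41*u^2 - 3.83*u + 3.06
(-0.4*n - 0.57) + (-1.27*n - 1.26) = -1.67*n - 1.83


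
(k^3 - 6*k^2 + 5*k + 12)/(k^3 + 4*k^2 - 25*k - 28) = (k - 3)/(k + 7)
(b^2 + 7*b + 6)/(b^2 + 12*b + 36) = (b + 1)/(b + 6)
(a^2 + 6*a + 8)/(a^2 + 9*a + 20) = (a + 2)/(a + 5)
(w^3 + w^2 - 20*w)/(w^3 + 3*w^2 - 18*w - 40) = w/(w + 2)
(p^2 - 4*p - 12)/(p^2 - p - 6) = (p - 6)/(p - 3)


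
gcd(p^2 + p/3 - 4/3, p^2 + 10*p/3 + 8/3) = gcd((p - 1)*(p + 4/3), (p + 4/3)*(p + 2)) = p + 4/3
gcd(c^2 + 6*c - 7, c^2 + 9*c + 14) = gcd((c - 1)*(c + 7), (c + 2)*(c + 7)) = c + 7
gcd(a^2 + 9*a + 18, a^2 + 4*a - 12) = a + 6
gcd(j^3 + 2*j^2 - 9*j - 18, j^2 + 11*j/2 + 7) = j + 2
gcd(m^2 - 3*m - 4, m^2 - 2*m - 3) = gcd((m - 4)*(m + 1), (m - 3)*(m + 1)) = m + 1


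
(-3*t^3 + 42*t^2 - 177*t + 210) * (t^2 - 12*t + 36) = -3*t^5 + 78*t^4 - 789*t^3 + 3846*t^2 - 8892*t + 7560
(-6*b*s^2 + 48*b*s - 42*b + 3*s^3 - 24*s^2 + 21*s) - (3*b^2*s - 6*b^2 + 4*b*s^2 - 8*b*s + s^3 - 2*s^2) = -3*b^2*s + 6*b^2 - 10*b*s^2 + 56*b*s - 42*b + 2*s^3 - 22*s^2 + 21*s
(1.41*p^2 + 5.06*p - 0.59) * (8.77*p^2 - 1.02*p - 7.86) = 12.3657*p^4 + 42.938*p^3 - 21.4181*p^2 - 39.1698*p + 4.6374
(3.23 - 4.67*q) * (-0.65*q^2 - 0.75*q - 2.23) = 3.0355*q^3 + 1.403*q^2 + 7.9916*q - 7.2029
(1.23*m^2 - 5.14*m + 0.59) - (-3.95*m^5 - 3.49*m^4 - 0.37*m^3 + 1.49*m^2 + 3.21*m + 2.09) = 3.95*m^5 + 3.49*m^4 + 0.37*m^3 - 0.26*m^2 - 8.35*m - 1.5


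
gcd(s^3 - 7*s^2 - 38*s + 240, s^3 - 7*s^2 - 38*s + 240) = s^3 - 7*s^2 - 38*s + 240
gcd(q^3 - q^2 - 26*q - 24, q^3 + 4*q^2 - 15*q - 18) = q + 1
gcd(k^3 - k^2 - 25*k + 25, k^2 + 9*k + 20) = k + 5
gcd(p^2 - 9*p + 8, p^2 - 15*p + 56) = p - 8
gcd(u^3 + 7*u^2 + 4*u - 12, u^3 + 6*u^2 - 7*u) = u - 1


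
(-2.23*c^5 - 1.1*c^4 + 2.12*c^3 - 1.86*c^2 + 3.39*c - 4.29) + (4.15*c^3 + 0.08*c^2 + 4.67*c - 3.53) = -2.23*c^5 - 1.1*c^4 + 6.27*c^3 - 1.78*c^2 + 8.06*c - 7.82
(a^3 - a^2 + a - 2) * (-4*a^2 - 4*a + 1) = -4*a^5 + a^3 + 3*a^2 + 9*a - 2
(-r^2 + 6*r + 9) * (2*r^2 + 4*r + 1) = -2*r^4 + 8*r^3 + 41*r^2 + 42*r + 9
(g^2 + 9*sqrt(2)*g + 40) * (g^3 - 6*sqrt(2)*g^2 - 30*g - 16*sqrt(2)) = g^5 + 3*sqrt(2)*g^4 - 98*g^3 - 526*sqrt(2)*g^2 - 1488*g - 640*sqrt(2)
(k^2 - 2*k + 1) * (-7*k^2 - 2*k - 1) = -7*k^4 + 12*k^3 - 4*k^2 - 1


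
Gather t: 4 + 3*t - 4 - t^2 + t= -t^2 + 4*t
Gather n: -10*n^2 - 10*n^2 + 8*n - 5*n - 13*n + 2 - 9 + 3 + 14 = -20*n^2 - 10*n + 10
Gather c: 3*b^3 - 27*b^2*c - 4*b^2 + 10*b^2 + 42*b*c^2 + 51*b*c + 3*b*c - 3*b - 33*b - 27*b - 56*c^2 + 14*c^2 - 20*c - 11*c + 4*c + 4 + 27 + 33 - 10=3*b^3 + 6*b^2 - 63*b + c^2*(42*b - 42) + c*(-27*b^2 + 54*b - 27) + 54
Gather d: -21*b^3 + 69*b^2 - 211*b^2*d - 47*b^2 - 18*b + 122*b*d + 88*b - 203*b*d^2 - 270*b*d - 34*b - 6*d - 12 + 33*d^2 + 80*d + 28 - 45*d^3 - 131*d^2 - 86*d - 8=-21*b^3 + 22*b^2 + 36*b - 45*d^3 + d^2*(-203*b - 98) + d*(-211*b^2 - 148*b - 12) + 8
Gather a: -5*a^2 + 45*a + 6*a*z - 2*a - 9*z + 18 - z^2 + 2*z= -5*a^2 + a*(6*z + 43) - z^2 - 7*z + 18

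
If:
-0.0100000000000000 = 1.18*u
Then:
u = -0.01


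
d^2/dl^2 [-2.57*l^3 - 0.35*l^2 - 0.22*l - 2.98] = -15.42*l - 0.7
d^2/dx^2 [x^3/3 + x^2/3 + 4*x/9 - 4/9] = 2*x + 2/3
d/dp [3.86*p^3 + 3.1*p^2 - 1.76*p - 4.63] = 11.58*p^2 + 6.2*p - 1.76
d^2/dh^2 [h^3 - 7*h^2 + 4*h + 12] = 6*h - 14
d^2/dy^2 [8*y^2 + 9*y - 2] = 16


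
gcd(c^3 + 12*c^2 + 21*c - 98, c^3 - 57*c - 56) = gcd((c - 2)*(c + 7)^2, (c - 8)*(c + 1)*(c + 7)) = c + 7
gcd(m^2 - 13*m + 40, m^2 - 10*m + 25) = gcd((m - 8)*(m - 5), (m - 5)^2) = m - 5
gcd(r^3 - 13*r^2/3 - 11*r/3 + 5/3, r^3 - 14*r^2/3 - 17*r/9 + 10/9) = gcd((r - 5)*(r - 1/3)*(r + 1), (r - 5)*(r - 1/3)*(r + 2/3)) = r^2 - 16*r/3 + 5/3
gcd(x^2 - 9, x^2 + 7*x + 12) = x + 3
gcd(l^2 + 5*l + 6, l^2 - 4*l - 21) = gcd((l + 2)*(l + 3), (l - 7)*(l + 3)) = l + 3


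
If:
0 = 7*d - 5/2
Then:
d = 5/14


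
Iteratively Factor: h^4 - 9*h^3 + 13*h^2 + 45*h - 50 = (h - 1)*(h^3 - 8*h^2 + 5*h + 50) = (h - 5)*(h - 1)*(h^2 - 3*h - 10) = (h - 5)^2*(h - 1)*(h + 2)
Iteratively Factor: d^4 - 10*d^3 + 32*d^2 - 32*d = (d - 2)*(d^3 - 8*d^2 + 16*d) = (d - 4)*(d - 2)*(d^2 - 4*d) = (d - 4)^2*(d - 2)*(d)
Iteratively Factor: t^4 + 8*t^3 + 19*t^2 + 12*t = (t + 1)*(t^3 + 7*t^2 + 12*t) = (t + 1)*(t + 3)*(t^2 + 4*t) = (t + 1)*(t + 3)*(t + 4)*(t)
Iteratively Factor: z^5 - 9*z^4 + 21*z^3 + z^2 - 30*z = (z + 1)*(z^4 - 10*z^3 + 31*z^2 - 30*z) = (z - 3)*(z + 1)*(z^3 - 7*z^2 + 10*z) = (z - 3)*(z - 2)*(z + 1)*(z^2 - 5*z) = z*(z - 3)*(z - 2)*(z + 1)*(z - 5)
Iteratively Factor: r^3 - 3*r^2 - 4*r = (r - 4)*(r^2 + r) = r*(r - 4)*(r + 1)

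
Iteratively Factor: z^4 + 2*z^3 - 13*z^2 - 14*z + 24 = (z + 2)*(z^3 - 13*z + 12) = (z - 3)*(z + 2)*(z^2 + 3*z - 4) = (z - 3)*(z + 2)*(z + 4)*(z - 1)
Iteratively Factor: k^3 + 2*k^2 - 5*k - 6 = (k + 1)*(k^2 + k - 6) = (k - 2)*(k + 1)*(k + 3)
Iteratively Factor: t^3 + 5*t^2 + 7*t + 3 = (t + 1)*(t^2 + 4*t + 3) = (t + 1)*(t + 3)*(t + 1)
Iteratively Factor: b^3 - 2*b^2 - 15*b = (b - 5)*(b^2 + 3*b) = b*(b - 5)*(b + 3)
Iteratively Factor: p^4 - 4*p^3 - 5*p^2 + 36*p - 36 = (p - 2)*(p^3 - 2*p^2 - 9*p + 18) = (p - 2)*(p + 3)*(p^2 - 5*p + 6) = (p - 3)*(p - 2)*(p + 3)*(p - 2)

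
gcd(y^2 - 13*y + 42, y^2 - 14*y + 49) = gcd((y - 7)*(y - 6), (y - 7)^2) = y - 7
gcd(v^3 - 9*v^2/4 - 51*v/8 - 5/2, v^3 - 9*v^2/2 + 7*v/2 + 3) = v + 1/2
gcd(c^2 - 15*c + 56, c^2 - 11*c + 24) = c - 8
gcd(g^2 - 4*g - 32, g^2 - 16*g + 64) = g - 8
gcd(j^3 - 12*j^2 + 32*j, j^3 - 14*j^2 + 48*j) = j^2 - 8*j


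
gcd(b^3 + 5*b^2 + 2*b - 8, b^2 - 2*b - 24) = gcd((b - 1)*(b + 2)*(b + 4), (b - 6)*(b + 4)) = b + 4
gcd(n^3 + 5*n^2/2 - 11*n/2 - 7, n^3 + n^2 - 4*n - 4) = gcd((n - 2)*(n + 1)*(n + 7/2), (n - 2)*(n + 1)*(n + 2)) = n^2 - n - 2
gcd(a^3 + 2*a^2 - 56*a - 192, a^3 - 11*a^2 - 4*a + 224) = a^2 - 4*a - 32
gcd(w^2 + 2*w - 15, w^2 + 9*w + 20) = w + 5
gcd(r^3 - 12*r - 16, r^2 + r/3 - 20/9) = 1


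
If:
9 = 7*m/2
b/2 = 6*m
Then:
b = 216/7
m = 18/7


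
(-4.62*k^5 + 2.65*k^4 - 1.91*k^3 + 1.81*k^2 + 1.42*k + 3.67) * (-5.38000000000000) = 24.8556*k^5 - 14.257*k^4 + 10.2758*k^3 - 9.7378*k^2 - 7.6396*k - 19.7446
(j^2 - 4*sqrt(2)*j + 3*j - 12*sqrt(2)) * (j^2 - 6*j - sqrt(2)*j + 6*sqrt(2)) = j^4 - 5*sqrt(2)*j^3 - 3*j^3 - 10*j^2 + 15*sqrt(2)*j^2 - 24*j + 90*sqrt(2)*j - 144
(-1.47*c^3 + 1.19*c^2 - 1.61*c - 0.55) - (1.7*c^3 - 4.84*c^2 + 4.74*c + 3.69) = -3.17*c^3 + 6.03*c^2 - 6.35*c - 4.24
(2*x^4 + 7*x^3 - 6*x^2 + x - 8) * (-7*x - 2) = -14*x^5 - 53*x^4 + 28*x^3 + 5*x^2 + 54*x + 16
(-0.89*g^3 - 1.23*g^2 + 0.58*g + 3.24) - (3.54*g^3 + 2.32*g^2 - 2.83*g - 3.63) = -4.43*g^3 - 3.55*g^2 + 3.41*g + 6.87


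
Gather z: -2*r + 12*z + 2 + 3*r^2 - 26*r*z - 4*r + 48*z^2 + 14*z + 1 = 3*r^2 - 6*r + 48*z^2 + z*(26 - 26*r) + 3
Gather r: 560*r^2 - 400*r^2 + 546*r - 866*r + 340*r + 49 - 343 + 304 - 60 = 160*r^2 + 20*r - 50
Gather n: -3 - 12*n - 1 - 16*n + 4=-28*n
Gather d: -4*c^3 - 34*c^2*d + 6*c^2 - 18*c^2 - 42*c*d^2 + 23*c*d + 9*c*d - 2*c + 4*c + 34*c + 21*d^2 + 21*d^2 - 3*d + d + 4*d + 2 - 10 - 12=-4*c^3 - 12*c^2 + 36*c + d^2*(42 - 42*c) + d*(-34*c^2 + 32*c + 2) - 20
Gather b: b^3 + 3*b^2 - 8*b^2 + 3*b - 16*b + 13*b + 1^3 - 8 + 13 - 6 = b^3 - 5*b^2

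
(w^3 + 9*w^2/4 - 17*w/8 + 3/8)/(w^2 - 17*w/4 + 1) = (2*w^2 + 5*w - 3)/(2*(w - 4))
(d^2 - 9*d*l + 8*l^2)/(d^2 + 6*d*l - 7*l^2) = (d - 8*l)/(d + 7*l)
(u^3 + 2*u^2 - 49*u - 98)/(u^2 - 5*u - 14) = u + 7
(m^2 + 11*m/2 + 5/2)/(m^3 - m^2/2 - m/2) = (m + 5)/(m*(m - 1))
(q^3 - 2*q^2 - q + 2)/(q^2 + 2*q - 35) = (q^3 - 2*q^2 - q + 2)/(q^2 + 2*q - 35)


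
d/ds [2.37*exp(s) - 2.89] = 2.37*exp(s)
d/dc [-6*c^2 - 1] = -12*c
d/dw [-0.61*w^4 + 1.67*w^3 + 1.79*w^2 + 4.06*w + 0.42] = -2.44*w^3 + 5.01*w^2 + 3.58*w + 4.06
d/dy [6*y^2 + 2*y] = 12*y + 2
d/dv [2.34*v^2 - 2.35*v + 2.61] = 4.68*v - 2.35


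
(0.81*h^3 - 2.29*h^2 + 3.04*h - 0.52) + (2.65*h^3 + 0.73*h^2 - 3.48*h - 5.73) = 3.46*h^3 - 1.56*h^2 - 0.44*h - 6.25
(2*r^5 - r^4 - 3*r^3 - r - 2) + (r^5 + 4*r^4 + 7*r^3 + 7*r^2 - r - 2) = 3*r^5 + 3*r^4 + 4*r^3 + 7*r^2 - 2*r - 4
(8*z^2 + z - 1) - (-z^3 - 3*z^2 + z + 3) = z^3 + 11*z^2 - 4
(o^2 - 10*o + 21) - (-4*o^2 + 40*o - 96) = 5*o^2 - 50*o + 117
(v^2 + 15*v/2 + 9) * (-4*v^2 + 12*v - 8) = -4*v^4 - 18*v^3 + 46*v^2 + 48*v - 72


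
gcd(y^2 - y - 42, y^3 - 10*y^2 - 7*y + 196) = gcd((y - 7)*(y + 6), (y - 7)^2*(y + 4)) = y - 7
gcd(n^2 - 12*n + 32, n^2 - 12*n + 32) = n^2 - 12*n + 32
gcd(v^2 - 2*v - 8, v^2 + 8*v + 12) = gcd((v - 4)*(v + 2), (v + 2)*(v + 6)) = v + 2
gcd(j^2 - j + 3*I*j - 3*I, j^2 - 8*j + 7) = j - 1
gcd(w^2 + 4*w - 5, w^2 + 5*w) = w + 5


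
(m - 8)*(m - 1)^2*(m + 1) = m^4 - 9*m^3 + 7*m^2 + 9*m - 8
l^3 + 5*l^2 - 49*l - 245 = (l - 7)*(l + 5)*(l + 7)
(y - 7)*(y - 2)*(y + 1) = y^3 - 8*y^2 + 5*y + 14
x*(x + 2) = x^2 + 2*x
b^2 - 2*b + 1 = (b - 1)^2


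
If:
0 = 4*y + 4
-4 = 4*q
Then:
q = -1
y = -1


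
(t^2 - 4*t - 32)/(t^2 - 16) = (t - 8)/(t - 4)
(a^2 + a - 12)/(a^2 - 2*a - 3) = (a + 4)/(a + 1)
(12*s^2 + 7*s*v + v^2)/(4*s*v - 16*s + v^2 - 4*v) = (3*s + v)/(v - 4)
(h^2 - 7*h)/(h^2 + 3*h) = (h - 7)/(h + 3)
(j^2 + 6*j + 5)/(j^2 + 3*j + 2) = (j + 5)/(j + 2)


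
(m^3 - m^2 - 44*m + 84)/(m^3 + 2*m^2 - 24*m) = (m^3 - m^2 - 44*m + 84)/(m*(m^2 + 2*m - 24))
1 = 1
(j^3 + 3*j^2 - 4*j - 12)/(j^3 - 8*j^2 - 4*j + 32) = (j + 3)/(j - 8)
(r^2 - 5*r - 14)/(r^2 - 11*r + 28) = (r + 2)/(r - 4)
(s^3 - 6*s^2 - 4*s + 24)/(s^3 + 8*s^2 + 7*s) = (s^3 - 6*s^2 - 4*s + 24)/(s*(s^2 + 8*s + 7))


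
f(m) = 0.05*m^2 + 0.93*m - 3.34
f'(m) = 0.1*m + 0.93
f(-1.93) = -4.95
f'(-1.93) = 0.74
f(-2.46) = -5.33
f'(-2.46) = 0.68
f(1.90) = -1.39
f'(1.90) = 1.12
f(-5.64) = -6.99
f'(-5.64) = 0.37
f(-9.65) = -7.66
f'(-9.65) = -0.04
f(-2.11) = -5.08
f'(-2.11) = 0.72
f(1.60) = -1.72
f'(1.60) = 1.09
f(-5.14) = -6.80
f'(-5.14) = 0.42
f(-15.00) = -6.04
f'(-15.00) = -0.57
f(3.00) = -0.10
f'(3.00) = 1.23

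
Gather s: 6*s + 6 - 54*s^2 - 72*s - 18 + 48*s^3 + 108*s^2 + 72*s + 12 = 48*s^3 + 54*s^2 + 6*s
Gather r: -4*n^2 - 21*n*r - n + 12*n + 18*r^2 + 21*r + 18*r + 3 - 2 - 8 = -4*n^2 + 11*n + 18*r^2 + r*(39 - 21*n) - 7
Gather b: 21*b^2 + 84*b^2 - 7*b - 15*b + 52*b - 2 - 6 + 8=105*b^2 + 30*b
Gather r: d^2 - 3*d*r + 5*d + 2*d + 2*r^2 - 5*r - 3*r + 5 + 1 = d^2 + 7*d + 2*r^2 + r*(-3*d - 8) + 6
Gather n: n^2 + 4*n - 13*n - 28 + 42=n^2 - 9*n + 14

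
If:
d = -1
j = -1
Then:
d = -1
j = -1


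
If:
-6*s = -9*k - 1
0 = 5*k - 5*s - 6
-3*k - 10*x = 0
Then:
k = -41/15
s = -59/15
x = 41/50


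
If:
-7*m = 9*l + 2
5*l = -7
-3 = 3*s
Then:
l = -7/5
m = 53/35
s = -1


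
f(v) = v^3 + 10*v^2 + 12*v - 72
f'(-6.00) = 0.00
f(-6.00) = 0.00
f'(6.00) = 240.00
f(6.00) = 576.00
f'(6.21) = 251.89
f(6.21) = 627.64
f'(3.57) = 121.63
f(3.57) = 143.79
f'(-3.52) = -21.23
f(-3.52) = -33.95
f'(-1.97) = -15.76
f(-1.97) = -64.48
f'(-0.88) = -3.28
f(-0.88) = -75.50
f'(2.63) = 85.35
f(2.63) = 46.92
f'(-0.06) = 10.81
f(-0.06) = -72.68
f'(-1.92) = -15.34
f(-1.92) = -65.25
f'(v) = 3*v^2 + 20*v + 12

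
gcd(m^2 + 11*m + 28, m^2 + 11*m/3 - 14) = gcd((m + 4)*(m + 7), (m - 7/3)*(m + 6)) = 1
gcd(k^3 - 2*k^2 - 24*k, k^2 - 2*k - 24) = k^2 - 2*k - 24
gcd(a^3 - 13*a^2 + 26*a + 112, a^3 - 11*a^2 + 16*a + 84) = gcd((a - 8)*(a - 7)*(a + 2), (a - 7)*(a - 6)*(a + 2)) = a^2 - 5*a - 14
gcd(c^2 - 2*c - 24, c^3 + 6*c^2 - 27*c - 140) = c + 4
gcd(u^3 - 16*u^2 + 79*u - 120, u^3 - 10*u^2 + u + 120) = u^2 - 13*u + 40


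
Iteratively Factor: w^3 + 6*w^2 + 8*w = (w)*(w^2 + 6*w + 8) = w*(w + 4)*(w + 2)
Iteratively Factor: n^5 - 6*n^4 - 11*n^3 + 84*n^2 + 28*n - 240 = (n + 3)*(n^4 - 9*n^3 + 16*n^2 + 36*n - 80) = (n - 4)*(n + 3)*(n^3 - 5*n^2 - 4*n + 20) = (n - 4)*(n + 2)*(n + 3)*(n^2 - 7*n + 10) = (n - 4)*(n - 2)*(n + 2)*(n + 3)*(n - 5)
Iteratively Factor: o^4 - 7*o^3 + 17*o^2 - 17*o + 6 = (o - 1)*(o^3 - 6*o^2 + 11*o - 6) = (o - 2)*(o - 1)*(o^2 - 4*o + 3) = (o - 3)*(o - 2)*(o - 1)*(o - 1)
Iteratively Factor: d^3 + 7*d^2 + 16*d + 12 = (d + 3)*(d^2 + 4*d + 4) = (d + 2)*(d + 3)*(d + 2)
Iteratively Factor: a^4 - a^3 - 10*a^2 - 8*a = (a - 4)*(a^3 + 3*a^2 + 2*a) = (a - 4)*(a + 2)*(a^2 + a) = (a - 4)*(a + 1)*(a + 2)*(a)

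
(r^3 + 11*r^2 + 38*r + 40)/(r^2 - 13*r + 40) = (r^3 + 11*r^2 + 38*r + 40)/(r^2 - 13*r + 40)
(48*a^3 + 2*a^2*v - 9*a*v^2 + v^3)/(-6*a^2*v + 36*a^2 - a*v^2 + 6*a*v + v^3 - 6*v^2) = (-8*a + v)/(v - 6)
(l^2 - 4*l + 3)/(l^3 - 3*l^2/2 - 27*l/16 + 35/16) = 16*(l - 3)/(16*l^2 - 8*l - 35)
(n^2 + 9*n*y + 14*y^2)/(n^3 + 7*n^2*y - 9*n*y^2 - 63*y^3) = (-n - 2*y)/(-n^2 + 9*y^2)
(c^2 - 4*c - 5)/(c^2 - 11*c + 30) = (c + 1)/(c - 6)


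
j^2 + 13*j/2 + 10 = (j + 5/2)*(j + 4)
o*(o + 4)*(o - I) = o^3 + 4*o^2 - I*o^2 - 4*I*o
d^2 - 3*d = d*(d - 3)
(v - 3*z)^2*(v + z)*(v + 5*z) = v^4 - 22*v^2*z^2 + 24*v*z^3 + 45*z^4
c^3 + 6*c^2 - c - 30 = (c - 2)*(c + 3)*(c + 5)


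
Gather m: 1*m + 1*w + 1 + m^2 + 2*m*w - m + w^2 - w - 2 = m^2 + 2*m*w + w^2 - 1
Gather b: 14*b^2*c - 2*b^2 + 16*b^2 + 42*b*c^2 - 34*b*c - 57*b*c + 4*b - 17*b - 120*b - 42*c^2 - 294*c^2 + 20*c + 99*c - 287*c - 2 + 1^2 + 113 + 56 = b^2*(14*c + 14) + b*(42*c^2 - 91*c - 133) - 336*c^2 - 168*c + 168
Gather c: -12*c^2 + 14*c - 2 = -12*c^2 + 14*c - 2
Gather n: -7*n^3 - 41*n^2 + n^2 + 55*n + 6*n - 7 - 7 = -7*n^3 - 40*n^2 + 61*n - 14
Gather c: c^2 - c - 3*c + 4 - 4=c^2 - 4*c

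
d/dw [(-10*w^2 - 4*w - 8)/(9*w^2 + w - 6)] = 2*(13*w^2 + 132*w + 16)/(81*w^4 + 18*w^3 - 107*w^2 - 12*w + 36)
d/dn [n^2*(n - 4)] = n*(3*n - 8)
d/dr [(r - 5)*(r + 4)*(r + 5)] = 3*r^2 + 8*r - 25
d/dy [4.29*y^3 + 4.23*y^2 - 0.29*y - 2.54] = 12.87*y^2 + 8.46*y - 0.29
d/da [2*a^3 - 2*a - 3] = 6*a^2 - 2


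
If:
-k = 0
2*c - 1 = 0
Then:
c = 1/2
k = 0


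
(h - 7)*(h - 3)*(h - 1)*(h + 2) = h^4 - 9*h^3 + 9*h^2 + 41*h - 42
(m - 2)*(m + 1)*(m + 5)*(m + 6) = m^4 + 10*m^3 + 17*m^2 - 52*m - 60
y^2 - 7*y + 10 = (y - 5)*(y - 2)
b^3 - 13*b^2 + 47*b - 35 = (b - 7)*(b - 5)*(b - 1)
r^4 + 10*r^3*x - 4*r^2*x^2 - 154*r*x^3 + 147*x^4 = (r - 3*x)*(r - x)*(r + 7*x)^2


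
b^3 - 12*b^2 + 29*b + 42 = (b - 7)*(b - 6)*(b + 1)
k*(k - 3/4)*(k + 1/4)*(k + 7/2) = k^4 + 3*k^3 - 31*k^2/16 - 21*k/32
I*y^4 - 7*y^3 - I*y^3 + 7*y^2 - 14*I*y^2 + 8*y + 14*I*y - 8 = (y + I)*(y + 2*I)*(y + 4*I)*(I*y - I)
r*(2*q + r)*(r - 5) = 2*q*r^2 - 10*q*r + r^3 - 5*r^2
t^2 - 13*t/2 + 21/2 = (t - 7/2)*(t - 3)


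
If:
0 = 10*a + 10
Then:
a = -1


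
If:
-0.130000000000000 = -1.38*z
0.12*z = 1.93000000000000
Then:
No Solution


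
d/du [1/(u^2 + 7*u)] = (-2*u - 7)/(u^2*(u + 7)^2)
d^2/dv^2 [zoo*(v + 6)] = 0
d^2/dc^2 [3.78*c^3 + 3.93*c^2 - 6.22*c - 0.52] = 22.68*c + 7.86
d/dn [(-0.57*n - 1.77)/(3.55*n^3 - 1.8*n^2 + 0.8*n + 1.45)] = (4.047*n^3 + 17.8245*n^2 - 6.372*n + 0.5895)/(12.6025*n^6 - 12.78*n^5 + 8.92*n^4 + 7.415*n^3 - 4.58*n^2 + 2.32*n + 2.1025)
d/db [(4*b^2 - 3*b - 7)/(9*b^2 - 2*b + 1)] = (19*b^2 + 134*b - 17)/(81*b^4 - 36*b^3 + 22*b^2 - 4*b + 1)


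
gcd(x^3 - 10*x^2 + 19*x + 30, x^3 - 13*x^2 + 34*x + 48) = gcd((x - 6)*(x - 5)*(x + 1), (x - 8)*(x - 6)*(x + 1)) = x^2 - 5*x - 6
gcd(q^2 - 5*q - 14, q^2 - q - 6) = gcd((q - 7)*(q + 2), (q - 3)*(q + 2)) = q + 2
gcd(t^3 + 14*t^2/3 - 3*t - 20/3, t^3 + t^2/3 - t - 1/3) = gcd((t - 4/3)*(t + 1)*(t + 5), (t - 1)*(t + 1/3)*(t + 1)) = t + 1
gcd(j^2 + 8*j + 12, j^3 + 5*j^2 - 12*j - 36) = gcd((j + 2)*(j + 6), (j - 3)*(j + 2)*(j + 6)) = j^2 + 8*j + 12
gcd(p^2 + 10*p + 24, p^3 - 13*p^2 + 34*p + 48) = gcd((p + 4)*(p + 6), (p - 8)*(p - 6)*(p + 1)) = 1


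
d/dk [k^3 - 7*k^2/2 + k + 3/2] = 3*k^2 - 7*k + 1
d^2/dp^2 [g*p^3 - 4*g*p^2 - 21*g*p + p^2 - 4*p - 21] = 6*g*p - 8*g + 2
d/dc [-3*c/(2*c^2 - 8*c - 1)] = 3*(2*c^2 + 1)/(4*c^4 - 32*c^3 + 60*c^2 + 16*c + 1)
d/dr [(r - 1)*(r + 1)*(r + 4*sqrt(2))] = 3*r^2 + 8*sqrt(2)*r - 1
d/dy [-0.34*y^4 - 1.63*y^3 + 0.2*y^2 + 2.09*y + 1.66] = -1.36*y^3 - 4.89*y^2 + 0.4*y + 2.09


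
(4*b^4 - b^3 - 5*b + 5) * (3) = 12*b^4 - 3*b^3 - 15*b + 15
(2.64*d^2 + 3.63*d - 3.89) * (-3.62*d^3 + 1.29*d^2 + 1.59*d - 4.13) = -9.5568*d^5 - 9.735*d^4 + 22.9621*d^3 - 10.1496*d^2 - 21.177*d + 16.0657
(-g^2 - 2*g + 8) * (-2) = 2*g^2 + 4*g - 16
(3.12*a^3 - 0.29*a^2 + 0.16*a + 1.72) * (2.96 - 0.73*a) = -2.2776*a^4 + 9.4469*a^3 - 0.9752*a^2 - 0.782*a + 5.0912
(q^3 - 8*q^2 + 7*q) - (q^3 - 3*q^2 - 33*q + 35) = -5*q^2 + 40*q - 35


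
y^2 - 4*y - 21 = (y - 7)*(y + 3)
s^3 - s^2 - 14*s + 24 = (s - 3)*(s - 2)*(s + 4)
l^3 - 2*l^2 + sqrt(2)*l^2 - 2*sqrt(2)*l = l*(l - 2)*(l + sqrt(2))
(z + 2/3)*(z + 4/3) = z^2 + 2*z + 8/9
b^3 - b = b*(b - 1)*(b + 1)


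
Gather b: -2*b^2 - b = -2*b^2 - b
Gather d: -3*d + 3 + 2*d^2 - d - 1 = 2*d^2 - 4*d + 2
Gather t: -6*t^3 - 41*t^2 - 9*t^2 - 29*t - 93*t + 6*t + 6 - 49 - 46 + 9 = -6*t^3 - 50*t^2 - 116*t - 80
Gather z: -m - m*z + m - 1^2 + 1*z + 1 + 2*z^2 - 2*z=2*z^2 + z*(-m - 1)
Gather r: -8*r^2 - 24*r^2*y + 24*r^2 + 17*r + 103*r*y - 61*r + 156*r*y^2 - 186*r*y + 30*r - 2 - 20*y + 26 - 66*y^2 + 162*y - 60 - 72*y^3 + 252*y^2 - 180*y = r^2*(16 - 24*y) + r*(156*y^2 - 83*y - 14) - 72*y^3 + 186*y^2 - 38*y - 36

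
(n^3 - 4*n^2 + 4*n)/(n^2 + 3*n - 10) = n*(n - 2)/(n + 5)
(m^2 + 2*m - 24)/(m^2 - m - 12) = (m + 6)/(m + 3)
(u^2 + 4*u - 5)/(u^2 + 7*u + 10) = (u - 1)/(u + 2)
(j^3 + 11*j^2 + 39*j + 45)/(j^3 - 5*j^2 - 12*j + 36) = (j^2 + 8*j + 15)/(j^2 - 8*j + 12)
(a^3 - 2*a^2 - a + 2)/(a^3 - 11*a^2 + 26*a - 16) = (a + 1)/(a - 8)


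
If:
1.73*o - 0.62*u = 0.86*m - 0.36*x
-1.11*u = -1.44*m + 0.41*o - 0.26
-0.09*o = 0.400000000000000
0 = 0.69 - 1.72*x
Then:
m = -5.23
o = -4.44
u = -4.91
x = 0.40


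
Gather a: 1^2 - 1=0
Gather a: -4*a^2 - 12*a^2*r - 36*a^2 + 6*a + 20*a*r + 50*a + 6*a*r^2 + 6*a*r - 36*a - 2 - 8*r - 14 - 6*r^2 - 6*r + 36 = a^2*(-12*r - 40) + a*(6*r^2 + 26*r + 20) - 6*r^2 - 14*r + 20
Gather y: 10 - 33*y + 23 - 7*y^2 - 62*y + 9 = -7*y^2 - 95*y + 42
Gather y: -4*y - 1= -4*y - 1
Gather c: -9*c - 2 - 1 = -9*c - 3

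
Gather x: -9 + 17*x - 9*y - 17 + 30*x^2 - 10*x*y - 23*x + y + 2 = 30*x^2 + x*(-10*y - 6) - 8*y - 24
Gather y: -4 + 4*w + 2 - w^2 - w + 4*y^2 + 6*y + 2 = -w^2 + 3*w + 4*y^2 + 6*y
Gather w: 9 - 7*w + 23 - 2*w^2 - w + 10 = -2*w^2 - 8*w + 42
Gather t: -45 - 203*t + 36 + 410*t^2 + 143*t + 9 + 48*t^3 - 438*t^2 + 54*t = 48*t^3 - 28*t^2 - 6*t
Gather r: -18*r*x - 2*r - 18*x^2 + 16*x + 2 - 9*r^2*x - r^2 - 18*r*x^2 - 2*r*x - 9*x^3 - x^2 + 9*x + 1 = r^2*(-9*x - 1) + r*(-18*x^2 - 20*x - 2) - 9*x^3 - 19*x^2 + 25*x + 3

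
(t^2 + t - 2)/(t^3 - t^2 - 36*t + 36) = (t + 2)/(t^2 - 36)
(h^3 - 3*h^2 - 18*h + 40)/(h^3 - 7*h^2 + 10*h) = (h + 4)/h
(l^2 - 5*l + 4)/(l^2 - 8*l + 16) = (l - 1)/(l - 4)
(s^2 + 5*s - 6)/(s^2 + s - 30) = (s - 1)/(s - 5)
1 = 1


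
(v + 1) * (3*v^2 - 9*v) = 3*v^3 - 6*v^2 - 9*v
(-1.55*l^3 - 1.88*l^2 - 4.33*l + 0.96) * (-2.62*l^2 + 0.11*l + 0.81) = 4.061*l^5 + 4.7551*l^4 + 9.8823*l^3 - 4.5143*l^2 - 3.4017*l + 0.7776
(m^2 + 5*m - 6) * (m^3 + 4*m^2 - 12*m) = m^5 + 9*m^4 + 2*m^3 - 84*m^2 + 72*m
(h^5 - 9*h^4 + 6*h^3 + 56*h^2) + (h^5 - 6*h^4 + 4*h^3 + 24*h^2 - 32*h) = 2*h^5 - 15*h^4 + 10*h^3 + 80*h^2 - 32*h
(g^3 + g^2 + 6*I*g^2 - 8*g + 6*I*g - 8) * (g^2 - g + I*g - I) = g^5 + 7*I*g^4 - 15*g^3 - 15*I*g^2 + 14*g + 8*I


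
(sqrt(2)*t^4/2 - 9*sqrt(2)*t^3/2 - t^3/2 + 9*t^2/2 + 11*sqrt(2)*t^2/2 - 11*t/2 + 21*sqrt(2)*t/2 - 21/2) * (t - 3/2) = sqrt(2)*t^5/2 - 21*sqrt(2)*t^4/4 - t^4/2 + 21*t^3/4 + 49*sqrt(2)*t^3/4 - 49*t^2/4 + 9*sqrt(2)*t^2/4 - 63*sqrt(2)*t/4 - 9*t/4 + 63/4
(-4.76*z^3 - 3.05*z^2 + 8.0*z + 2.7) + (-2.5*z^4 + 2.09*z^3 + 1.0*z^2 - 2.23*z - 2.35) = -2.5*z^4 - 2.67*z^3 - 2.05*z^2 + 5.77*z + 0.35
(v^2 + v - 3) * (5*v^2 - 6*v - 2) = 5*v^4 - v^3 - 23*v^2 + 16*v + 6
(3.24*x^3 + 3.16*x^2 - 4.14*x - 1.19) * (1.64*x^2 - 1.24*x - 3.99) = 5.3136*x^5 + 1.1648*x^4 - 23.6356*x^3 - 9.4264*x^2 + 17.9942*x + 4.7481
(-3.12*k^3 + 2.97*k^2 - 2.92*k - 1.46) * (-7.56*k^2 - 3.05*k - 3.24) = 23.5872*k^5 - 12.9372*k^4 + 23.1255*k^3 + 10.3208*k^2 + 13.9138*k + 4.7304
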